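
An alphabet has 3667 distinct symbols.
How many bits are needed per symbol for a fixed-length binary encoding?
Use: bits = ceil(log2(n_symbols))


log2(3667) = 11.8404
Bracket: 2^11 = 2048 < 3667 <= 2^12 = 4096
So ceil(log2(3667)) = 12

bits = ceil(log2(3667)) = ceil(11.8404) = 12 bits


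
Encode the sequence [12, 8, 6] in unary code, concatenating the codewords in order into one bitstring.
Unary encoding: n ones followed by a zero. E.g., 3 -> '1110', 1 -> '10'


Encode each number as n ones followed by a terminating 0:
  12 -> 1111111111110 (13 bits)
  8 -> 111111110 (9 bits)
  6 -> 1111110 (7 bits)
Total length = 13 + 9 + 7 = 29 bits.

Unary([12, 8, 6]) = 11111111111101111111101111110 (29 bits)


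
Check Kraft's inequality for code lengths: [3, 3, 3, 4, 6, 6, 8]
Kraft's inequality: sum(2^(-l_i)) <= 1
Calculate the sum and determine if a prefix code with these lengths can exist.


Sum = 2^(-3) + 2^(-3) + 2^(-3) + 2^(-4) + 2^(-6) + 2^(-6) + 2^(-8)
    = 0.125 + 0.125 + 0.125 + 0.0625 + 0.015625 + 0.015625 + 0.00390625
    = 121/256 = 0.47265625
Since 0.47265625 <= 1, Kraft's inequality IS satisfied.
A prefix code with these lengths CAN exist.

Kraft sum = 0.47265625. Satisfied.


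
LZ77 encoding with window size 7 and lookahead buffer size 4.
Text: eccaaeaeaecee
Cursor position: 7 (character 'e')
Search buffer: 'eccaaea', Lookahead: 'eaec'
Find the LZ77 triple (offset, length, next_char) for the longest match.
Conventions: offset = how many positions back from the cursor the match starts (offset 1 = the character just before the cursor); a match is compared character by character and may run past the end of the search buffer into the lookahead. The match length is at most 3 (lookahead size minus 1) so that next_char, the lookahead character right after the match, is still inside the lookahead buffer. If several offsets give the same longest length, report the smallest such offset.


Try each offset into the search buffer:
  offset=1 (pos 6, char 'a'): match length 0
  offset=2 (pos 5, char 'e'): match length 3
  offset=3 (pos 4, char 'a'): match length 0
  offset=4 (pos 3, char 'a'): match length 0
  offset=5 (pos 2, char 'c'): match length 0
  offset=6 (pos 1, char 'c'): match length 0
  offset=7 (pos 0, char 'e'): match length 1
Longest match has length 3 at offset 2.
next_char = character at position 7 + 3 = 10 -> 'c'

Best match: offset=2, length=3 (matching 'eae' starting at position 5)
LZ77 triple: (2, 3, 'c')


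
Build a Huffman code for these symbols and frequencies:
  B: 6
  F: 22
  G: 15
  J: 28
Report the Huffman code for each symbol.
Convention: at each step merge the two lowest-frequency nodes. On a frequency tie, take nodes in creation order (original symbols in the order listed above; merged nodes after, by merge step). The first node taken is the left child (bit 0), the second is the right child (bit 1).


Huffman tree construction:
Step 1: Merge B(6) + G(15) = 21
Step 2: Merge (B+G)(21) + F(22) = 43
Step 3: Merge J(28) + ((B+G)+F)(43) = 71
Read each symbol's code off the tree from the root (left child = 0, right child = 1).

Codes:
  B: 100 (length 3)
  F: 11 (length 2)
  G: 101 (length 3)
  J: 0 (length 1)
Average code length: 135/71 = 1.9014 bits/symbol


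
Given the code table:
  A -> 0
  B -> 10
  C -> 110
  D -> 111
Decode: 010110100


Decoding:
0 -> A
10 -> B
110 -> C
10 -> B
0 -> A


Result: ABCBA


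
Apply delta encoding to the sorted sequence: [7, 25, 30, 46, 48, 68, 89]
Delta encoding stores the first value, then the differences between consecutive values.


First value: 7
Deltas:
  25 - 7 = 18
  30 - 25 = 5
  46 - 30 = 16
  48 - 46 = 2
  68 - 48 = 20
  89 - 68 = 21


Delta encoded: [7, 18, 5, 16, 2, 20, 21]


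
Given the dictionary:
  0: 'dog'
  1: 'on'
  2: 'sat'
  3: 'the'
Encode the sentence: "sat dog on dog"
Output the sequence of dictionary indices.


Look up each word in the dictionary:
  'sat' -> 2
  'dog' -> 0
  'on' -> 1
  'dog' -> 0

Encoded: [2, 0, 1, 0]


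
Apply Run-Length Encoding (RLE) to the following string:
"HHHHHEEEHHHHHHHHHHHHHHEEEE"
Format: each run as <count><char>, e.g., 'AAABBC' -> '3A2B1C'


Scanning runs left to right:
  i=0: run of 'H' x 5 -> '5H'
  i=5: run of 'E' x 3 -> '3E'
  i=8: run of 'H' x 14 -> '14H'
  i=22: run of 'E' x 4 -> '4E'

RLE = 5H3E14H4E


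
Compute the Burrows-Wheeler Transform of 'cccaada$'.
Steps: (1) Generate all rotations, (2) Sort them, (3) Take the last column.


Rotations (sorted):
  0: $cccaada -> last char: a
  1: a$cccaad -> last char: d
  2: aada$ccc -> last char: c
  3: ada$ccca -> last char: a
  4: caada$cc -> last char: c
  5: ccaada$c -> last char: c
  6: cccaada$ -> last char: $
  7: da$cccaa -> last char: a


BWT = adcacc$a


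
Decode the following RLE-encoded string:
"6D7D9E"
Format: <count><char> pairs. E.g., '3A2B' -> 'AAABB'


Expanding each <count><char> pair:
  6D -> 'DDDDDD'
  7D -> 'DDDDDDD'
  9E -> 'EEEEEEEEE'

Decoded = DDDDDDDDDDDDDEEEEEEEEE


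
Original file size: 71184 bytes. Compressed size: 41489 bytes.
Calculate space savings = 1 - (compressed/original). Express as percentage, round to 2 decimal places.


ratio = compressed/original = 41489/71184 = 0.582842
savings = 1 - ratio = 1 - 0.582842 = 0.417158
as a percentage: 0.417158 * 100 = 41.72%

Space savings = 1 - 41489/71184 = 41.72%


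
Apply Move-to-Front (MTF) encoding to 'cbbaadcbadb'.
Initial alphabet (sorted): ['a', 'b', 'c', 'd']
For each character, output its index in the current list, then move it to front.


MTF encoding:
'c': index 2 in ['a', 'b', 'c', 'd'] -> ['c', 'a', 'b', 'd']
'b': index 2 in ['c', 'a', 'b', 'd'] -> ['b', 'c', 'a', 'd']
'b': index 0 in ['b', 'c', 'a', 'd'] -> ['b', 'c', 'a', 'd']
'a': index 2 in ['b', 'c', 'a', 'd'] -> ['a', 'b', 'c', 'd']
'a': index 0 in ['a', 'b', 'c', 'd'] -> ['a', 'b', 'c', 'd']
'd': index 3 in ['a', 'b', 'c', 'd'] -> ['d', 'a', 'b', 'c']
'c': index 3 in ['d', 'a', 'b', 'c'] -> ['c', 'd', 'a', 'b']
'b': index 3 in ['c', 'd', 'a', 'b'] -> ['b', 'c', 'd', 'a']
'a': index 3 in ['b', 'c', 'd', 'a'] -> ['a', 'b', 'c', 'd']
'd': index 3 in ['a', 'b', 'c', 'd'] -> ['d', 'a', 'b', 'c']
'b': index 2 in ['d', 'a', 'b', 'c'] -> ['b', 'd', 'a', 'c']


Output: [2, 2, 0, 2, 0, 3, 3, 3, 3, 3, 2]


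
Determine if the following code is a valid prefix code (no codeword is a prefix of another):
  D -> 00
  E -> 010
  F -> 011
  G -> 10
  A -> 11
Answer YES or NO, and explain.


Checking each pair (does one codeword prefix another?):
  D='00' vs E='010': no prefix
  D='00' vs F='011': no prefix
  D='00' vs G='10': no prefix
  D='00' vs A='11': no prefix
  E='010' vs D='00': no prefix
  E='010' vs F='011': no prefix
  E='010' vs G='10': no prefix
  E='010' vs A='11': no prefix
  F='011' vs D='00': no prefix
  F='011' vs E='010': no prefix
  F='011' vs G='10': no prefix
  F='011' vs A='11': no prefix
  G='10' vs D='00': no prefix
  G='10' vs E='010': no prefix
  G='10' vs F='011': no prefix
  G='10' vs A='11': no prefix
  A='11' vs D='00': no prefix
  A='11' vs E='010': no prefix
  A='11' vs F='011': no prefix
  A='11' vs G='10': no prefix
No violation found over all pairs.

YES -- this is a valid prefix code. No codeword is a prefix of any other codeword.


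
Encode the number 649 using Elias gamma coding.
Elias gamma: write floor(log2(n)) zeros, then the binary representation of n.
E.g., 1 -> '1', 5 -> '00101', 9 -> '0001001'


num_bits = floor(log2(649)) + 1 = 10
leading_zeros = num_bits - 1 = 9
binary(649) = 1010001001

Elias gamma(649) = '000000000' + '1010001001' = 0000000001010001001 (19 bits)


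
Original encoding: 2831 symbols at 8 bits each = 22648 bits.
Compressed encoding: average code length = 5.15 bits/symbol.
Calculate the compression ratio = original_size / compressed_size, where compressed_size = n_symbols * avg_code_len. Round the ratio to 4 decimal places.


original_size = n_symbols * orig_bits = 2831 * 8 = 22648 bits
compressed_size = n_symbols * avg_code_len = 2831 * 5.15 = 14579.65 bits
ratio = original_size / compressed_size = 22648 / 14579.65 = 1.5534

Compression ratio = 1.5534


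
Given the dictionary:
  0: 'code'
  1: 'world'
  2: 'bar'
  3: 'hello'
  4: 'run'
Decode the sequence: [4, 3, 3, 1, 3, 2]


Look up each index in the dictionary:
  4 -> 'run'
  3 -> 'hello'
  3 -> 'hello'
  1 -> 'world'
  3 -> 'hello'
  2 -> 'bar'

Decoded: "run hello hello world hello bar"


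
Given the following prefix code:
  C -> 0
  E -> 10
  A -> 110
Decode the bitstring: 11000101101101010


Decoding step by step:
Bits 110 -> A
Bits 0 -> C
Bits 0 -> C
Bits 10 -> E
Bits 110 -> A
Bits 110 -> A
Bits 10 -> E
Bits 10 -> E


Decoded message: ACCEAAEE


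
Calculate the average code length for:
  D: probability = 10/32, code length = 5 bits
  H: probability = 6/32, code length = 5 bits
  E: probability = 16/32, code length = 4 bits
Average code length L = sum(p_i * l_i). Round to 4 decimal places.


Weighted contributions p_i * l_i:
  D: (10/32) * 5 = 50/32
  H: (6/32) * 5 = 30/32
  E: (16/32) * 4 = 64/32
Sum = (50 + 30 + 64)/32 = 144/32

L = 144/32 = 4.5000 bits/symbol


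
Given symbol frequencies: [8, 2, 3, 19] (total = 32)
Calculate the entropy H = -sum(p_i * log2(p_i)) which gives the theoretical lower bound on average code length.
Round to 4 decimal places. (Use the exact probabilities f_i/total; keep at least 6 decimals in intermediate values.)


Per-symbol terms -p_i * log2(p_i) with p_i = f_i/32:
  p = 8/32 = 0.250000: log2(p) = -2.000000, -p*log2(p) = 0.500000
  p = 2/32 = 0.062500: log2(p) = -4.000000, -p*log2(p) = 0.250000
  p = 3/32 = 0.093750: log2(p) = -3.415037, -p*log2(p) = 0.320160
  p = 19/32 = 0.593750: log2(p) = -0.752072, -p*log2(p) = 0.446543
H = 0.500000 + 0.250000 + 0.320160 + 0.446543 = 1.516703

H = 1.5167 bits/symbol


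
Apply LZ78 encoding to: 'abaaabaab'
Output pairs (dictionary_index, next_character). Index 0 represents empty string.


LZ78 encoding steps:
Dictionary: {0: ''}
Step 1: w='' (idx 0), next='a' -> output (0, 'a'), add 'a' as idx 1
Step 2: w='' (idx 0), next='b' -> output (0, 'b'), add 'b' as idx 2
Step 3: w='a' (idx 1), next='a' -> output (1, 'a'), add 'aa' as idx 3
Step 4: w='a' (idx 1), next='b' -> output (1, 'b'), add 'ab' as idx 4
Step 5: w='aa' (idx 3), next='b' -> output (3, 'b'), add 'aab' as idx 5


Encoded: [(0, 'a'), (0, 'b'), (1, 'a'), (1, 'b'), (3, 'b')]


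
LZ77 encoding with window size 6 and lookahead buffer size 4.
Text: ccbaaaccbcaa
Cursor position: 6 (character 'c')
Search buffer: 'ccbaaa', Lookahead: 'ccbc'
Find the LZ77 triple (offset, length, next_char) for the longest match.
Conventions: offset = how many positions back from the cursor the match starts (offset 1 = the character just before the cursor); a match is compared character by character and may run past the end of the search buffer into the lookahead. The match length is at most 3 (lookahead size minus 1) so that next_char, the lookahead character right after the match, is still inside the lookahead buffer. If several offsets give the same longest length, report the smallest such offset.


Try each offset into the search buffer:
  offset=1 (pos 5, char 'a'): match length 0
  offset=2 (pos 4, char 'a'): match length 0
  offset=3 (pos 3, char 'a'): match length 0
  offset=4 (pos 2, char 'b'): match length 0
  offset=5 (pos 1, char 'c'): match length 1
  offset=6 (pos 0, char 'c'): match length 3
Longest match has length 3 at offset 6.
next_char = character at position 6 + 3 = 9 -> 'c'

Best match: offset=6, length=3 (matching 'ccb' starting at position 0)
LZ77 triple: (6, 3, 'c')


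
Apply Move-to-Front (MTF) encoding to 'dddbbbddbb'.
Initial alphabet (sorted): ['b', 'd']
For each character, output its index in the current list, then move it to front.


MTF encoding:
'd': index 1 in ['b', 'd'] -> ['d', 'b']
'd': index 0 in ['d', 'b'] -> ['d', 'b']
'd': index 0 in ['d', 'b'] -> ['d', 'b']
'b': index 1 in ['d', 'b'] -> ['b', 'd']
'b': index 0 in ['b', 'd'] -> ['b', 'd']
'b': index 0 in ['b', 'd'] -> ['b', 'd']
'd': index 1 in ['b', 'd'] -> ['d', 'b']
'd': index 0 in ['d', 'b'] -> ['d', 'b']
'b': index 1 in ['d', 'b'] -> ['b', 'd']
'b': index 0 in ['b', 'd'] -> ['b', 'd']


Output: [1, 0, 0, 1, 0, 0, 1, 0, 1, 0]


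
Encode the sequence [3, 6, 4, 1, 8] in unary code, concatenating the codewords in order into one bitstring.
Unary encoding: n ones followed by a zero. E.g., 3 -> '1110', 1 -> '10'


Encode each number as n ones followed by a terminating 0:
  3 -> 1110 (4 bits)
  6 -> 1111110 (7 bits)
  4 -> 11110 (5 bits)
  1 -> 10 (2 bits)
  8 -> 111111110 (9 bits)
Total length = 4 + 7 + 5 + 2 + 9 = 27 bits.

Unary([3, 6, 4, 1, 8]) = 111011111101111010111111110 (27 bits)


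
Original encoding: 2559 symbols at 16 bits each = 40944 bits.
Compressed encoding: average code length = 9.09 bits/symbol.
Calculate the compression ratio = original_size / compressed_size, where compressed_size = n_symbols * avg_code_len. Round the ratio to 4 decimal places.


original_size = n_symbols * orig_bits = 2559 * 16 = 40944 bits
compressed_size = n_symbols * avg_code_len = 2559 * 9.09 = 23261.31 bits
ratio = original_size / compressed_size = 40944 / 23261.31 = 1.7602

Compression ratio = 1.7602


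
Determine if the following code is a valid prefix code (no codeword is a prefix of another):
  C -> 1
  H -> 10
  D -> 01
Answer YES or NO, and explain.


Checking each pair (does one codeword prefix another?):
  C='1' vs H='10': prefix -- VIOLATION

NO -- this is NOT a valid prefix code. C (1) is a prefix of H (10).


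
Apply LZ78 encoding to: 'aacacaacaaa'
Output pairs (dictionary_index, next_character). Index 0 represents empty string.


LZ78 encoding steps:
Dictionary: {0: ''}
Step 1: w='' (idx 0), next='a' -> output (0, 'a'), add 'a' as idx 1
Step 2: w='a' (idx 1), next='c' -> output (1, 'c'), add 'ac' as idx 2
Step 3: w='ac' (idx 2), next='a' -> output (2, 'a'), add 'aca' as idx 3
Step 4: w='aca' (idx 3), next='a' -> output (3, 'a'), add 'acaa' as idx 4
Step 5: w='a' (idx 1), end of input -> output (1, '')


Encoded: [(0, 'a'), (1, 'c'), (2, 'a'), (3, 'a'), (1, '')]


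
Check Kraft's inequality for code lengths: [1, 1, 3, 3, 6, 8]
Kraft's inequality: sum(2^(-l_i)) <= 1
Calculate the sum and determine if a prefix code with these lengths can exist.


Sum = 2^(-1) + 2^(-1) + 2^(-3) + 2^(-3) + 2^(-6) + 2^(-8)
    = 0.5 + 0.5 + 0.125 + 0.125 + 0.015625 + 0.00390625
    = 325/256 = 1.26953125
Since 1.26953125 > 1, Kraft's inequality is NOT satisfied.
A prefix code with these lengths CANNOT exist.

Kraft sum = 1.26953125. Not satisfied.


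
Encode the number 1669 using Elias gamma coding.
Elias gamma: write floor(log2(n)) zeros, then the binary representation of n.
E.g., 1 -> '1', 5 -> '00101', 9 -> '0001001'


num_bits = floor(log2(1669)) + 1 = 11
leading_zeros = num_bits - 1 = 10
binary(1669) = 11010000101

Elias gamma(1669) = '0000000000' + '11010000101' = 000000000011010000101 (21 bits)


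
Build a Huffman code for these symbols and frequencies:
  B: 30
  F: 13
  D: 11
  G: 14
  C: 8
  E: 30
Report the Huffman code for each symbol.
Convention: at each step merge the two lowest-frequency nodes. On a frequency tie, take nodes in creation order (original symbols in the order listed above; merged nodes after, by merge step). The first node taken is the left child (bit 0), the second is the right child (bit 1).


Huffman tree construction:
Step 1: Merge C(8) + D(11) = 19
Step 2: Merge F(13) + G(14) = 27
Step 3: Merge (C+D)(19) + (F+G)(27) = 46
Step 4: Merge B(30) + E(30) = 60
Step 5: Merge ((C+D)+(F+G))(46) + (B+E)(60) = 106
Read each symbol's code off the tree from the root (left child = 0, right child = 1).

Codes:
  B: 10 (length 2)
  F: 010 (length 3)
  D: 001 (length 3)
  G: 011 (length 3)
  C: 000 (length 3)
  E: 11 (length 2)
Average code length: 258/106 = 2.4340 bits/symbol


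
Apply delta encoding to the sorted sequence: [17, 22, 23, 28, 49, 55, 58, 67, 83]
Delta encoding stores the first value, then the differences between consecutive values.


First value: 17
Deltas:
  22 - 17 = 5
  23 - 22 = 1
  28 - 23 = 5
  49 - 28 = 21
  55 - 49 = 6
  58 - 55 = 3
  67 - 58 = 9
  83 - 67 = 16


Delta encoded: [17, 5, 1, 5, 21, 6, 3, 9, 16]


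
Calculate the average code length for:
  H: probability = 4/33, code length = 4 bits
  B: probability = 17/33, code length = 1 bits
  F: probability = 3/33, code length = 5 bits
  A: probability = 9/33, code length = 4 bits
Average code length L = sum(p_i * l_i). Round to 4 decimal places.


Weighted contributions p_i * l_i:
  H: (4/33) * 4 = 16/33
  B: (17/33) * 1 = 17/33
  F: (3/33) * 5 = 15/33
  A: (9/33) * 4 = 36/33
Sum = (16 + 17 + 15 + 36)/33 = 84/33

L = 84/33 = 2.5455 bits/symbol


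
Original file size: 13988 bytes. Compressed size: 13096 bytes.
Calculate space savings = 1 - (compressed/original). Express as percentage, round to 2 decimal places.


ratio = compressed/original = 13096/13988 = 0.936231
savings = 1 - ratio = 1 - 0.936231 = 0.063769
as a percentage: 0.063769 * 100 = 6.38%

Space savings = 1 - 13096/13988 = 6.38%


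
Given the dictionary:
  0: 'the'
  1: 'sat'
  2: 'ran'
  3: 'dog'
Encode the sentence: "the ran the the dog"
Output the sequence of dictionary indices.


Look up each word in the dictionary:
  'the' -> 0
  'ran' -> 2
  'the' -> 0
  'the' -> 0
  'dog' -> 3

Encoded: [0, 2, 0, 0, 3]


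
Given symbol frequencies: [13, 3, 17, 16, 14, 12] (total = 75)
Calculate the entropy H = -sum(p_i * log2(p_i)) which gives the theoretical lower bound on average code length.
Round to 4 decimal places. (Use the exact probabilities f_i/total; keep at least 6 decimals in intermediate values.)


Per-symbol terms -p_i * log2(p_i) with p_i = f_i/75:
  p = 13/75 = 0.173333: log2(p) = -2.528379, -p*log2(p) = 0.438252
  p = 3/75 = 0.040000: log2(p) = -4.643856, -p*log2(p) = 0.185754
  p = 17/75 = 0.226667: log2(p) = -2.141356, -p*log2(p) = 0.485374
  p = 16/75 = 0.213333: log2(p) = -2.228819, -p*log2(p) = 0.475481
  p = 14/75 = 0.186667: log2(p) = -2.421464, -p*log2(p) = 0.452007
  p = 12/75 = 0.160000: log2(p) = -2.643856, -p*log2(p) = 0.423017
H = 0.438252 + 0.185754 + 0.485374 + 0.475481 + 0.452007 + 0.423017 = 2.459885

H = 2.4599 bits/symbol


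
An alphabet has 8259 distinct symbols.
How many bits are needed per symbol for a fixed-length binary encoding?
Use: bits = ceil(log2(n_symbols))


log2(8259) = 13.0118
Bracket: 2^13 = 8192 < 8259 <= 2^14 = 16384
So ceil(log2(8259)) = 14

bits = ceil(log2(8259)) = ceil(13.0118) = 14 bits


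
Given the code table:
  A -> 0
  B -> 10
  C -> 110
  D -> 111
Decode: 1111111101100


Decoding:
111 -> D
111 -> D
110 -> C
110 -> C
0 -> A


Result: DDCCA


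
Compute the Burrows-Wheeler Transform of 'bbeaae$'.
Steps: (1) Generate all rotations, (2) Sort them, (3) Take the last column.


Rotations (sorted):
  0: $bbeaae -> last char: e
  1: aae$bbe -> last char: e
  2: ae$bbea -> last char: a
  3: bbeaae$ -> last char: $
  4: beaae$b -> last char: b
  5: e$bbeaa -> last char: a
  6: eaae$bb -> last char: b


BWT = eea$bab


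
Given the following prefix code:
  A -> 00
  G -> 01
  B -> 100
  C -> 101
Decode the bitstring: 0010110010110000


Decoding step by step:
Bits 00 -> A
Bits 101 -> C
Bits 100 -> B
Bits 101 -> C
Bits 100 -> B
Bits 00 -> A


Decoded message: ACBCBA


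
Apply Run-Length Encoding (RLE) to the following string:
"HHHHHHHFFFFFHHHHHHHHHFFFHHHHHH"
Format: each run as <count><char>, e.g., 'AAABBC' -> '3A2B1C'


Scanning runs left to right:
  i=0: run of 'H' x 7 -> '7H'
  i=7: run of 'F' x 5 -> '5F'
  i=12: run of 'H' x 9 -> '9H'
  i=21: run of 'F' x 3 -> '3F'
  i=24: run of 'H' x 6 -> '6H'

RLE = 7H5F9H3F6H


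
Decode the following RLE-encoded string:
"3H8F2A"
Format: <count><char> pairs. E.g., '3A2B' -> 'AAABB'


Expanding each <count><char> pair:
  3H -> 'HHH'
  8F -> 'FFFFFFFF'
  2A -> 'AA'

Decoded = HHHFFFFFFFFAA


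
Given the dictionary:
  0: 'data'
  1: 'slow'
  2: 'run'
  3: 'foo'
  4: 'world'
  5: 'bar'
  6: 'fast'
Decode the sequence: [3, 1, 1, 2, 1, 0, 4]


Look up each index in the dictionary:
  3 -> 'foo'
  1 -> 'slow'
  1 -> 'slow'
  2 -> 'run'
  1 -> 'slow'
  0 -> 'data'
  4 -> 'world'

Decoded: "foo slow slow run slow data world"


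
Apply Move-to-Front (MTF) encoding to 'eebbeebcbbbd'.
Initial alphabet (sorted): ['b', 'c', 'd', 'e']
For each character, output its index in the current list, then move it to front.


MTF encoding:
'e': index 3 in ['b', 'c', 'd', 'e'] -> ['e', 'b', 'c', 'd']
'e': index 0 in ['e', 'b', 'c', 'd'] -> ['e', 'b', 'c', 'd']
'b': index 1 in ['e', 'b', 'c', 'd'] -> ['b', 'e', 'c', 'd']
'b': index 0 in ['b', 'e', 'c', 'd'] -> ['b', 'e', 'c', 'd']
'e': index 1 in ['b', 'e', 'c', 'd'] -> ['e', 'b', 'c', 'd']
'e': index 0 in ['e', 'b', 'c', 'd'] -> ['e', 'b', 'c', 'd']
'b': index 1 in ['e', 'b', 'c', 'd'] -> ['b', 'e', 'c', 'd']
'c': index 2 in ['b', 'e', 'c', 'd'] -> ['c', 'b', 'e', 'd']
'b': index 1 in ['c', 'b', 'e', 'd'] -> ['b', 'c', 'e', 'd']
'b': index 0 in ['b', 'c', 'e', 'd'] -> ['b', 'c', 'e', 'd']
'b': index 0 in ['b', 'c', 'e', 'd'] -> ['b', 'c', 'e', 'd']
'd': index 3 in ['b', 'c', 'e', 'd'] -> ['d', 'b', 'c', 'e']


Output: [3, 0, 1, 0, 1, 0, 1, 2, 1, 0, 0, 3]


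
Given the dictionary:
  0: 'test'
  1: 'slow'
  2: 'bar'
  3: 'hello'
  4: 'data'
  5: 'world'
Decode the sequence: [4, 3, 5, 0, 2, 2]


Look up each index in the dictionary:
  4 -> 'data'
  3 -> 'hello'
  5 -> 'world'
  0 -> 'test'
  2 -> 'bar'
  2 -> 'bar'

Decoded: "data hello world test bar bar"


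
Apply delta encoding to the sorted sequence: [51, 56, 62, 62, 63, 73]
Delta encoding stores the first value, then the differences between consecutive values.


First value: 51
Deltas:
  56 - 51 = 5
  62 - 56 = 6
  62 - 62 = 0
  63 - 62 = 1
  73 - 63 = 10


Delta encoded: [51, 5, 6, 0, 1, 10]


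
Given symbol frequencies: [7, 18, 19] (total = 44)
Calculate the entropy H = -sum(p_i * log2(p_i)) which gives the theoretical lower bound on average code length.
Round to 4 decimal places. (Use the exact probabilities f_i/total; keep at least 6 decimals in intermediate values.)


Per-symbol terms -p_i * log2(p_i) with p_i = f_i/44:
  p = 7/44 = 0.159091: log2(p) = -2.652077, -p*log2(p) = 0.421921
  p = 18/44 = 0.409091: log2(p) = -1.289507, -p*log2(p) = 0.527525
  p = 19/44 = 0.431818: log2(p) = -1.211504, -p*log2(p) = 0.523149
H = 0.421921 + 0.527525 + 0.523149 = 1.472595

H = 1.4726 bits/symbol


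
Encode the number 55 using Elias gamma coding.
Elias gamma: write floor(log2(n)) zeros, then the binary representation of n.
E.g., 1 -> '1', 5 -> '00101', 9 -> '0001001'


num_bits = floor(log2(55)) + 1 = 6
leading_zeros = num_bits - 1 = 5
binary(55) = 110111

Elias gamma(55) = '00000' + '110111' = 00000110111 (11 bits)


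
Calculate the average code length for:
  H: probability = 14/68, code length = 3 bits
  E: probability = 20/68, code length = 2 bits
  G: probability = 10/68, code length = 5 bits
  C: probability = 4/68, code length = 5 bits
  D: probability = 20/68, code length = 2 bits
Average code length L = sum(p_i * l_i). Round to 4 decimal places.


Weighted contributions p_i * l_i:
  H: (14/68) * 3 = 42/68
  E: (20/68) * 2 = 40/68
  G: (10/68) * 5 = 50/68
  C: (4/68) * 5 = 20/68
  D: (20/68) * 2 = 40/68
Sum = (42 + 40 + 50 + 20 + 40)/68 = 192/68

L = 192/68 = 2.8235 bits/symbol


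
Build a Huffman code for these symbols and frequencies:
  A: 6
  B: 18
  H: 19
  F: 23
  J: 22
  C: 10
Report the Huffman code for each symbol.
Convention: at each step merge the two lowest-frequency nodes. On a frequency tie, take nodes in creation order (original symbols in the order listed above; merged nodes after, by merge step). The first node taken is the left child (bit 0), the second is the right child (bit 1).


Huffman tree construction:
Step 1: Merge A(6) + C(10) = 16
Step 2: Merge (A+C)(16) + B(18) = 34
Step 3: Merge H(19) + J(22) = 41
Step 4: Merge F(23) + ((A+C)+B)(34) = 57
Step 5: Merge (H+J)(41) + (F+((A+C)+B))(57) = 98
Read each symbol's code off the tree from the root (left child = 0, right child = 1).

Codes:
  A: 1100 (length 4)
  B: 111 (length 3)
  H: 00 (length 2)
  F: 10 (length 2)
  J: 01 (length 2)
  C: 1101 (length 4)
Average code length: 246/98 = 2.5102 bits/symbol


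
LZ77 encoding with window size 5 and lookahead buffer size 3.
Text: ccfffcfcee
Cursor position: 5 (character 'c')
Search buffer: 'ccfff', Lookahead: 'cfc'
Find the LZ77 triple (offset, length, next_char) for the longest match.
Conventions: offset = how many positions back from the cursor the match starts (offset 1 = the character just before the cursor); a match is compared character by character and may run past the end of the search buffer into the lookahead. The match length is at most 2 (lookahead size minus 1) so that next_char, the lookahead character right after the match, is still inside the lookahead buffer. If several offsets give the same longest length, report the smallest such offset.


Try each offset into the search buffer:
  offset=1 (pos 4, char 'f'): match length 0
  offset=2 (pos 3, char 'f'): match length 0
  offset=3 (pos 2, char 'f'): match length 0
  offset=4 (pos 1, char 'c'): match length 2
  offset=5 (pos 0, char 'c'): match length 1
Longest match has length 2 at offset 4.
next_char = character at position 5 + 2 = 7 -> 'c'

Best match: offset=4, length=2 (matching 'cf' starting at position 1)
LZ77 triple: (4, 2, 'c')


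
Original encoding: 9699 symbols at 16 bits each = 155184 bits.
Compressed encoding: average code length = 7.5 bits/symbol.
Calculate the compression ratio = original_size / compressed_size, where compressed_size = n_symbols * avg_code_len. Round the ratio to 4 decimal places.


original_size = n_symbols * orig_bits = 9699 * 16 = 155184 bits
compressed_size = n_symbols * avg_code_len = 9699 * 7.5 = 72742.5 bits
ratio = original_size / compressed_size = 155184 / 72742.5 = 2.1333

Compression ratio = 2.1333


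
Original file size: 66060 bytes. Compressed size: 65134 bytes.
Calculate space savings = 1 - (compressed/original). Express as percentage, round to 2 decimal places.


ratio = compressed/original = 65134/66060 = 0.985982
savings = 1 - ratio = 1 - 0.985982 = 0.014018
as a percentage: 0.014018 * 100 = 1.4%

Space savings = 1 - 65134/66060 = 1.4%


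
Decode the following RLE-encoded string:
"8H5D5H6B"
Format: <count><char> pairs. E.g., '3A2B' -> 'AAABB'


Expanding each <count><char> pair:
  8H -> 'HHHHHHHH'
  5D -> 'DDDDD'
  5H -> 'HHHHH'
  6B -> 'BBBBBB'

Decoded = HHHHHHHHDDDDDHHHHHBBBBBB


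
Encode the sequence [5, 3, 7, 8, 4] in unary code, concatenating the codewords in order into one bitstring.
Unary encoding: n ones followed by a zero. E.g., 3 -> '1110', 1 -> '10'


Encode each number as n ones followed by a terminating 0:
  5 -> 111110 (6 bits)
  3 -> 1110 (4 bits)
  7 -> 11111110 (8 bits)
  8 -> 111111110 (9 bits)
  4 -> 11110 (5 bits)
Total length = 6 + 4 + 8 + 9 + 5 = 32 bits.

Unary([5, 3, 7, 8, 4]) = 11111011101111111011111111011110 (32 bits)


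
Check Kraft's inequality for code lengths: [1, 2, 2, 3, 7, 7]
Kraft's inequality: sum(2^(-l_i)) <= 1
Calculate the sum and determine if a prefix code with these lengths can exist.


Sum = 2^(-1) + 2^(-2) + 2^(-2) + 2^(-3) + 2^(-7) + 2^(-7)
    = 0.5 + 0.25 + 0.25 + 0.125 + 0.0078125 + 0.0078125
    = 146/128 = 1.140625
Since 1.140625 > 1, Kraft's inequality is NOT satisfied.
A prefix code with these lengths CANNOT exist.

Kraft sum = 1.140625. Not satisfied.


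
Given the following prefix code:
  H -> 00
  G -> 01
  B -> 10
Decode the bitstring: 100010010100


Decoding step by step:
Bits 10 -> B
Bits 00 -> H
Bits 10 -> B
Bits 01 -> G
Bits 01 -> G
Bits 00 -> H


Decoded message: BHBGGH


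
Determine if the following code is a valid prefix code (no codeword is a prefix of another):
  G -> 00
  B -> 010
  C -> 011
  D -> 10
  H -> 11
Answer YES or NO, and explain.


Checking each pair (does one codeword prefix another?):
  G='00' vs B='010': no prefix
  G='00' vs C='011': no prefix
  G='00' vs D='10': no prefix
  G='00' vs H='11': no prefix
  B='010' vs G='00': no prefix
  B='010' vs C='011': no prefix
  B='010' vs D='10': no prefix
  B='010' vs H='11': no prefix
  C='011' vs G='00': no prefix
  C='011' vs B='010': no prefix
  C='011' vs D='10': no prefix
  C='011' vs H='11': no prefix
  D='10' vs G='00': no prefix
  D='10' vs B='010': no prefix
  D='10' vs C='011': no prefix
  D='10' vs H='11': no prefix
  H='11' vs G='00': no prefix
  H='11' vs B='010': no prefix
  H='11' vs C='011': no prefix
  H='11' vs D='10': no prefix
No violation found over all pairs.

YES -- this is a valid prefix code. No codeword is a prefix of any other codeword.


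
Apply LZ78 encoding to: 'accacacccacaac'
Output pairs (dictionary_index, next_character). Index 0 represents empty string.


LZ78 encoding steps:
Dictionary: {0: ''}
Step 1: w='' (idx 0), next='a' -> output (0, 'a'), add 'a' as idx 1
Step 2: w='' (idx 0), next='c' -> output (0, 'c'), add 'c' as idx 2
Step 3: w='c' (idx 2), next='a' -> output (2, 'a'), add 'ca' as idx 3
Step 4: w='ca' (idx 3), next='c' -> output (3, 'c'), add 'cac' as idx 4
Step 5: w='c' (idx 2), next='c' -> output (2, 'c'), add 'cc' as idx 5
Step 6: w='a' (idx 1), next='c' -> output (1, 'c'), add 'ac' as idx 6
Step 7: w='a' (idx 1), next='a' -> output (1, 'a'), add 'aa' as idx 7
Step 8: w='c' (idx 2), end of input -> output (2, '')


Encoded: [(0, 'a'), (0, 'c'), (2, 'a'), (3, 'c'), (2, 'c'), (1, 'c'), (1, 'a'), (2, '')]


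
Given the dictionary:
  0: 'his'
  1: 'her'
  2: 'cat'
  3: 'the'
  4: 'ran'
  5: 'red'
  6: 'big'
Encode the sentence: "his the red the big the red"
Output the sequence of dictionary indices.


Look up each word in the dictionary:
  'his' -> 0
  'the' -> 3
  'red' -> 5
  'the' -> 3
  'big' -> 6
  'the' -> 3
  'red' -> 5

Encoded: [0, 3, 5, 3, 6, 3, 5]


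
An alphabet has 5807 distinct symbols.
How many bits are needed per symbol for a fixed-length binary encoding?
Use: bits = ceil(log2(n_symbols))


log2(5807) = 12.5036
Bracket: 2^12 = 4096 < 5807 <= 2^13 = 8192
So ceil(log2(5807)) = 13

bits = ceil(log2(5807)) = ceil(12.5036) = 13 bits


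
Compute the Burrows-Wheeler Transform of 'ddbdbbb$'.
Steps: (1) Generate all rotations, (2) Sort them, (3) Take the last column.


Rotations (sorted):
  0: $ddbdbbb -> last char: b
  1: b$ddbdbb -> last char: b
  2: bb$ddbdb -> last char: b
  3: bbb$ddbd -> last char: d
  4: bdbbb$dd -> last char: d
  5: dbbb$ddb -> last char: b
  6: dbdbbb$d -> last char: d
  7: ddbdbbb$ -> last char: $


BWT = bbbddbd$


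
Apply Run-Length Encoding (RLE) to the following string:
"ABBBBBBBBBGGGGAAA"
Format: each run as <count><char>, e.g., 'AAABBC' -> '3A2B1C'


Scanning runs left to right:
  i=0: run of 'A' x 1 -> '1A'
  i=1: run of 'B' x 9 -> '9B'
  i=10: run of 'G' x 4 -> '4G'
  i=14: run of 'A' x 3 -> '3A'

RLE = 1A9B4G3A


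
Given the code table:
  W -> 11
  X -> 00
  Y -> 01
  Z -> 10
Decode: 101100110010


Decoding:
10 -> Z
11 -> W
00 -> X
11 -> W
00 -> X
10 -> Z


Result: ZWXWXZ


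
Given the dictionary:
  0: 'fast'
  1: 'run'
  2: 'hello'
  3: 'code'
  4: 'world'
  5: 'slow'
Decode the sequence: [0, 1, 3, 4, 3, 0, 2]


Look up each index in the dictionary:
  0 -> 'fast'
  1 -> 'run'
  3 -> 'code'
  4 -> 'world'
  3 -> 'code'
  0 -> 'fast'
  2 -> 'hello'

Decoded: "fast run code world code fast hello"


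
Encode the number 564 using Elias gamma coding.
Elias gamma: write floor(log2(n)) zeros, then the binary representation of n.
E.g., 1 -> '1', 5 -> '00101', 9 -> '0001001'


num_bits = floor(log2(564)) + 1 = 10
leading_zeros = num_bits - 1 = 9
binary(564) = 1000110100

Elias gamma(564) = '000000000' + '1000110100' = 0000000001000110100 (19 bits)


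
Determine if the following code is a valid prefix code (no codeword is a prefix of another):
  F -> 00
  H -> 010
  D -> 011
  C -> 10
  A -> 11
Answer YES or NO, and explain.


Checking each pair (does one codeword prefix another?):
  F='00' vs H='010': no prefix
  F='00' vs D='011': no prefix
  F='00' vs C='10': no prefix
  F='00' vs A='11': no prefix
  H='010' vs F='00': no prefix
  H='010' vs D='011': no prefix
  H='010' vs C='10': no prefix
  H='010' vs A='11': no prefix
  D='011' vs F='00': no prefix
  D='011' vs H='010': no prefix
  D='011' vs C='10': no prefix
  D='011' vs A='11': no prefix
  C='10' vs F='00': no prefix
  C='10' vs H='010': no prefix
  C='10' vs D='011': no prefix
  C='10' vs A='11': no prefix
  A='11' vs F='00': no prefix
  A='11' vs H='010': no prefix
  A='11' vs D='011': no prefix
  A='11' vs C='10': no prefix
No violation found over all pairs.

YES -- this is a valid prefix code. No codeword is a prefix of any other codeword.


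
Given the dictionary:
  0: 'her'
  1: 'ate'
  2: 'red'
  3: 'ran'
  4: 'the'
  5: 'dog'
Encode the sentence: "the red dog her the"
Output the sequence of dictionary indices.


Look up each word in the dictionary:
  'the' -> 4
  'red' -> 2
  'dog' -> 5
  'her' -> 0
  'the' -> 4

Encoded: [4, 2, 5, 0, 4]


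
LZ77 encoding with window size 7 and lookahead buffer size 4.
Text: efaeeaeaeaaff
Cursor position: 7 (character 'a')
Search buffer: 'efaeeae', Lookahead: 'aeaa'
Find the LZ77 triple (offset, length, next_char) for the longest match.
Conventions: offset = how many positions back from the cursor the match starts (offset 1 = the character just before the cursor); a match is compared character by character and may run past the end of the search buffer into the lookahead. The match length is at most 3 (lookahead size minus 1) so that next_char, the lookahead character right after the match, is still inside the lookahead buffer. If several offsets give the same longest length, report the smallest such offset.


Try each offset into the search buffer:
  offset=1 (pos 6, char 'e'): match length 0
  offset=2 (pos 5, char 'a'): match length 3
  offset=3 (pos 4, char 'e'): match length 0
  offset=4 (pos 3, char 'e'): match length 0
  offset=5 (pos 2, char 'a'): match length 2
  offset=6 (pos 1, char 'f'): match length 0
  offset=7 (pos 0, char 'e'): match length 0
Longest match has length 3 at offset 2.
next_char = character at position 7 + 3 = 10 -> 'a'

Best match: offset=2, length=3 (matching 'aea' starting at position 5)
LZ77 triple: (2, 3, 'a')


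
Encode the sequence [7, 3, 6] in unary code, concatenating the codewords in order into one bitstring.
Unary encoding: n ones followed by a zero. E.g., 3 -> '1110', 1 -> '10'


Encode each number as n ones followed by a terminating 0:
  7 -> 11111110 (8 bits)
  3 -> 1110 (4 bits)
  6 -> 1111110 (7 bits)
Total length = 8 + 4 + 7 = 19 bits.

Unary([7, 3, 6]) = 1111111011101111110 (19 bits)


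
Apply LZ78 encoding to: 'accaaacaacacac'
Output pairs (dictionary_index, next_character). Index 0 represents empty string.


LZ78 encoding steps:
Dictionary: {0: ''}
Step 1: w='' (idx 0), next='a' -> output (0, 'a'), add 'a' as idx 1
Step 2: w='' (idx 0), next='c' -> output (0, 'c'), add 'c' as idx 2
Step 3: w='c' (idx 2), next='a' -> output (2, 'a'), add 'ca' as idx 3
Step 4: w='a' (idx 1), next='a' -> output (1, 'a'), add 'aa' as idx 4
Step 5: w='ca' (idx 3), next='a' -> output (3, 'a'), add 'caa' as idx 5
Step 6: w='ca' (idx 3), next='c' -> output (3, 'c'), add 'cac' as idx 6
Step 7: w='a' (idx 1), next='c' -> output (1, 'c'), add 'ac' as idx 7


Encoded: [(0, 'a'), (0, 'c'), (2, 'a'), (1, 'a'), (3, 'a'), (3, 'c'), (1, 'c')]


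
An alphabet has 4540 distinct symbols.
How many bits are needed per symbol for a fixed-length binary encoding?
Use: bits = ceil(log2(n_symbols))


log2(4540) = 12.1485
Bracket: 2^12 = 4096 < 4540 <= 2^13 = 8192
So ceil(log2(4540)) = 13

bits = ceil(log2(4540)) = ceil(12.1485) = 13 bits


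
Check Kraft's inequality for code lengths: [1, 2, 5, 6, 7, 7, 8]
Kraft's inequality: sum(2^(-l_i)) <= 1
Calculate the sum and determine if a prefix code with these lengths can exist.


Sum = 2^(-1) + 2^(-2) + 2^(-5) + 2^(-6) + 2^(-7) + 2^(-7) + 2^(-8)
    = 0.5 + 0.25 + 0.03125 + 0.015625 + 0.0078125 + 0.0078125 + 0.00390625
    = 209/256 = 0.81640625
Since 0.81640625 <= 1, Kraft's inequality IS satisfied.
A prefix code with these lengths CAN exist.

Kraft sum = 0.81640625. Satisfied.


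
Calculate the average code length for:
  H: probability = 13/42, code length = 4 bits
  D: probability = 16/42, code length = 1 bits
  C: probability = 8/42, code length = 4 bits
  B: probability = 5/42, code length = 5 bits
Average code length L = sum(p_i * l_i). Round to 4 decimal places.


Weighted contributions p_i * l_i:
  H: (13/42) * 4 = 52/42
  D: (16/42) * 1 = 16/42
  C: (8/42) * 4 = 32/42
  B: (5/42) * 5 = 25/42
Sum = (52 + 16 + 32 + 25)/42 = 125/42

L = 125/42 = 2.9762 bits/symbol


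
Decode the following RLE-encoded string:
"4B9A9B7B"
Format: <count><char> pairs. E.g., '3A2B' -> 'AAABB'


Expanding each <count><char> pair:
  4B -> 'BBBB'
  9A -> 'AAAAAAAAA'
  9B -> 'BBBBBBBBB'
  7B -> 'BBBBBBB'

Decoded = BBBBAAAAAAAAABBBBBBBBBBBBBBBB


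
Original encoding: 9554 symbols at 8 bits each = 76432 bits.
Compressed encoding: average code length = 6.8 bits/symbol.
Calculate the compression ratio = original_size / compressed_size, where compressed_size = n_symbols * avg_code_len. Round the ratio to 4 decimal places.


original_size = n_symbols * orig_bits = 9554 * 8 = 76432 bits
compressed_size = n_symbols * avg_code_len = 9554 * 6.8 = 64967.2 bits
ratio = original_size / compressed_size = 76432 / 64967.2 = 1.1765

Compression ratio = 1.1765


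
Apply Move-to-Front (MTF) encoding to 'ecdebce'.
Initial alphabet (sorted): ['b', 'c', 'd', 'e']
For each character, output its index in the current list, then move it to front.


MTF encoding:
'e': index 3 in ['b', 'c', 'd', 'e'] -> ['e', 'b', 'c', 'd']
'c': index 2 in ['e', 'b', 'c', 'd'] -> ['c', 'e', 'b', 'd']
'd': index 3 in ['c', 'e', 'b', 'd'] -> ['d', 'c', 'e', 'b']
'e': index 2 in ['d', 'c', 'e', 'b'] -> ['e', 'd', 'c', 'b']
'b': index 3 in ['e', 'd', 'c', 'b'] -> ['b', 'e', 'd', 'c']
'c': index 3 in ['b', 'e', 'd', 'c'] -> ['c', 'b', 'e', 'd']
'e': index 2 in ['c', 'b', 'e', 'd'] -> ['e', 'c', 'b', 'd']


Output: [3, 2, 3, 2, 3, 3, 2]


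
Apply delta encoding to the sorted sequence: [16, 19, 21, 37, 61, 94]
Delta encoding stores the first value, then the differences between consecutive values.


First value: 16
Deltas:
  19 - 16 = 3
  21 - 19 = 2
  37 - 21 = 16
  61 - 37 = 24
  94 - 61 = 33


Delta encoded: [16, 3, 2, 16, 24, 33]


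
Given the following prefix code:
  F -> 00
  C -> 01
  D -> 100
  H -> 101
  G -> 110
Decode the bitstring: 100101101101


Decoding step by step:
Bits 100 -> D
Bits 101 -> H
Bits 101 -> H
Bits 101 -> H


Decoded message: DHHH


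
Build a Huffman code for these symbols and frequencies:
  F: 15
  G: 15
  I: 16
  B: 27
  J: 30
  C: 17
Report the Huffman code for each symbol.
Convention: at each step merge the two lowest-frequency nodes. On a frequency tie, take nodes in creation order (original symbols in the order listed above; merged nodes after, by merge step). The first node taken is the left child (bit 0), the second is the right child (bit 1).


Huffman tree construction:
Step 1: Merge F(15) + G(15) = 30
Step 2: Merge I(16) + C(17) = 33
Step 3: Merge B(27) + J(30) = 57
Step 4: Merge (F+G)(30) + (I+C)(33) = 63
Step 5: Merge (B+J)(57) + ((F+G)+(I+C))(63) = 120
Read each symbol's code off the tree from the root (left child = 0, right child = 1).

Codes:
  F: 100 (length 3)
  G: 101 (length 3)
  I: 110 (length 3)
  B: 00 (length 2)
  J: 01 (length 2)
  C: 111 (length 3)
Average code length: 303/120 = 2.5250 bits/symbol


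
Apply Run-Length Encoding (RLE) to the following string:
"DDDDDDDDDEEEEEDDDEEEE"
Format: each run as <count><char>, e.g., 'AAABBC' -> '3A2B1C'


Scanning runs left to right:
  i=0: run of 'D' x 9 -> '9D'
  i=9: run of 'E' x 5 -> '5E'
  i=14: run of 'D' x 3 -> '3D'
  i=17: run of 'E' x 4 -> '4E'

RLE = 9D5E3D4E


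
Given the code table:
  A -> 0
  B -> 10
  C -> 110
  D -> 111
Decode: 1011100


Decoding:
10 -> B
111 -> D
0 -> A
0 -> A


Result: BDAA
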